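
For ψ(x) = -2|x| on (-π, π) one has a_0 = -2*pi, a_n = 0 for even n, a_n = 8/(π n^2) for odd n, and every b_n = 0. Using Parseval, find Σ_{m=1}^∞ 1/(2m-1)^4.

Parseval: a_0^2/2 + Σ a_n^2 = (1/π) ∫_{-π}^{π} ψ(x)^2 dx = 8*pi**2/3.
Subtract a_0^2/2 = 2*pi**2: Σ a_n^2 = 2*pi**2/3.
Only odd n contribute, with a_n^2 = 64/(π^2 n^4), so Σ_{m≥1} 1/(2m-1)^4 = π^2·(2*pi**2/3)/64 = pi**4/96.

pi**4/96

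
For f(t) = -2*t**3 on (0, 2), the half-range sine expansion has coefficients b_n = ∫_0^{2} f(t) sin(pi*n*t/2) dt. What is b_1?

b_1 = ∫_0^{2} (-2*t**3) sin(pi*t/2) dt.
Integrating by parts three times (tabular method), an antiderivative of (-2*t**3) sin(pi*t/2) is 4*t**3*cos(pi*t/2)/pi - 24*t**2*sin(pi*t/2)/pi**2 - 96*t*cos(pi*t/2)/pi**3 + 192*sin(pi*t/2)/pi**4; evaluating from 0 to 2: ∫_{0}^{2} (-2*t**3) sin(pi*t/2) dt = (-32/pi + 192/pi**3) - (0) = -32/pi + 192/pi**3.
Hence b_1 = -32/pi + 192/pi**3.

-32/pi + 192/pi**3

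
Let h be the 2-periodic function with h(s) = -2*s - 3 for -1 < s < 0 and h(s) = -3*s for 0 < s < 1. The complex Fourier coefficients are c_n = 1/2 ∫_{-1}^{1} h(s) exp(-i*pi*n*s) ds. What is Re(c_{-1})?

pi**(-2)

Since h is real-valued, Re(c_{-1}) = 1/2 ∫_{-1}^{1} h(s) cos(-pi*s) ds = a_{1}/2.
Split the integral at the breakpoints.
Integrating by parts (boundary term plus one more integral), an antiderivative of (-2*s - 3) cos(-pi*s) is -2*s*sin(pi*s)/pi - 3*sin(pi*s)/pi - 2*cos(pi*s)/pi**2; evaluating from -1 to 0: ∫_{-1}^{0} (-2*s - 3) cos(-pi*s) ds = (-2/pi**2) - (2/pi**2) = -4/pi**2.
Integrating by parts (boundary term plus one more integral), an antiderivative of (-3*s) cos(-pi*s) is -3*s*sin(pi*s)/pi - 3*cos(pi*s)/pi**2; evaluating from 0 to 1: ∫_{0}^{1} (-3*s) cos(-pi*s) ds = (3/pi**2) - (-3/pi**2) = 6/pi**2.
So ∫_{-1}^{1} h(s) cos(-pi*s) ds = 2/pi**2.
Hence Re(c_{-1}) = (1/2)·(2/pi**2) = pi**(-2).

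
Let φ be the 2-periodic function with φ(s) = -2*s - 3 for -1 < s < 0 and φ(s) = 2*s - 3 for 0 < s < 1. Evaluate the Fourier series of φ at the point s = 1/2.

φ is continuous at s = 1/2 with value -2, so the series converges to -2 there.

-2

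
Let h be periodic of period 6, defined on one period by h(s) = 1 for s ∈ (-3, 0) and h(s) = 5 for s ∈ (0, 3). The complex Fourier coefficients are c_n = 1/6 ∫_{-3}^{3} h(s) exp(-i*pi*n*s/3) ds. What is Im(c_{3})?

-4/(3*pi)

Since h is real-valued, Im(c_{3}) = -1/6 ∫_{-3}^{3} h(s) sin(pi*s) ds = -b_{3}/2.
Split the integral at the breakpoints.
Directly, an antiderivative of (1) sin(pi*s) is -cos(pi*s)/pi; evaluating from -3 to 0: ∫_{-3}^{0} (1) sin(pi*s) ds = (-1/pi) - (1/pi) = -2/pi.
Directly, an antiderivative of (5) sin(pi*s) is -5*cos(pi*s)/pi; evaluating from 0 to 3: ∫_{0}^{3} (5) sin(pi*s) ds = (5/pi) - (-5/pi) = 10/pi.
So ∫_{-3}^{3} h(s) sin(pi*s) ds = 8/pi.
Hence Im(c_{3}) = (-1/6)·(8/pi) = -4/(3*pi).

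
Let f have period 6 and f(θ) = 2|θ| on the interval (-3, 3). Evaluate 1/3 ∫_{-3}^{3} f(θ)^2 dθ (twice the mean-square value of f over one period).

1/3 ∫_{-3}^{3} f(θ)^2 dθ = 1/3 · (72) = 24.

24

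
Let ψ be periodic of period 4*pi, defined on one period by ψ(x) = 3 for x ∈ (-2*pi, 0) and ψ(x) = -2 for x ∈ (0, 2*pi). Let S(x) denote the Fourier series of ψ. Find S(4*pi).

x = 4*pi differs from x = 0 by 1 full period(s), and the series is 4*pi-periodic.
At x = 0 the one-sided limits are ψ(0^-) = 3 and ψ(0^+) = -2.
By Dirichlet's theorem the series converges to their average, [(3) + (-2)]/2 = 1/2.

1/2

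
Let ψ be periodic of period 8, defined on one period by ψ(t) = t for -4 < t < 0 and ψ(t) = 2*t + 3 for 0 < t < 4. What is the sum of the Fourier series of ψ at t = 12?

7/2

t = 12 differs from t = 4 by 1 full period(s), and the series is 8-periodic.
At t = 4 the one-sided limits are ψ(4^-) = 11 and ψ(4^+) = -4.
By Dirichlet's theorem the series converges to their average, [(11) + (-4)]/2 = 7/2.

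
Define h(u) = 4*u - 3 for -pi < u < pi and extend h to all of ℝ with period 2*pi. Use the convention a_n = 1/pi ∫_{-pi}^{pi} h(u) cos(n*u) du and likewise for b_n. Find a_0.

a_0 = 1/pi ∫_{-pi}^{pi} h(u) du = 1/pi · (-6*pi) = -6.

-6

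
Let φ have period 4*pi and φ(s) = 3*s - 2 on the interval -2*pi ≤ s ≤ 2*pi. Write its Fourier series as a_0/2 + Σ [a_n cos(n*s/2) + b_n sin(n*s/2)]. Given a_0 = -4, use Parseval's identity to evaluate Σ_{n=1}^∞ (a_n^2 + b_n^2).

24*pi**2

Parseval: a_0^2/2 + Σ_{n≥1} (a_n^2+b_n^2) = (1/(2*pi)) ∫_{-2*pi}^{2*pi} φ(s)^2 ds = 8 + 24*pi**2.
Subtract a_0^2/2 = 8: Σ (a_n^2+b_n^2) = 24*pi**2.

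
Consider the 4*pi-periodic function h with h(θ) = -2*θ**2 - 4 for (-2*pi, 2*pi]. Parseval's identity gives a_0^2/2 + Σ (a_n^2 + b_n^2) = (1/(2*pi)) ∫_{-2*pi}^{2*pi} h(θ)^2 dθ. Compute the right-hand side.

32 + 128*pi**2/3 + 128*pi**4/5

(1/(2*pi)) ∫_{-2*pi}^{2*pi} h(θ)^2 dθ = (1/(2*pi)) · (64*pi*(15 + 20*pi**2 + 12*pi**4)/15) = 32 + 128*pi**2/3 + 128*pi**4/5.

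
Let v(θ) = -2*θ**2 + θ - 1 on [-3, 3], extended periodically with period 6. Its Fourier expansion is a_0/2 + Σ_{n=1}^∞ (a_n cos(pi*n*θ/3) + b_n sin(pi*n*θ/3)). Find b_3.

b_3 = 1/3 ∫_{-3}^{3} v(θ) sin(pi*θ) dθ.
Integrating by parts twice (tabular method), an antiderivative of (-2*θ**2 + θ - 1) sin(pi*θ) is 2*θ**2*cos(pi*θ)/pi - 4*θ*sin(pi*θ)/pi**2 - θ*cos(pi*θ)/pi + sin(pi*θ)/pi**2 - 4*cos(pi*θ)/pi**3 + cos(pi*θ)/pi; evaluating from -3 to 3: ∫_{-3}^{3} (-2*θ**2 + θ - 1) sin(pi*θ) dθ = (-16/pi + 4/pi**3) - (-22/pi + 4/pi**3) = 6/pi.
Hence b_3 = (1/3)·(6/pi) = 2/pi.

2/pi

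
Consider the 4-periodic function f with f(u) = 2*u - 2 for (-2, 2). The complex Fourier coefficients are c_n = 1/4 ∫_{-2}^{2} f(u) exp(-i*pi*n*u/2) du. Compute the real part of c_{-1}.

0

Since f is real-valued, Re(c_{-1}) = 1/4 ∫_{-2}^{2} f(u) cos(-pi*u/2) du = a_{1}/2.
Integrating by parts (boundary term plus one more integral), an antiderivative of (2*u - 2) cos(-pi*u/2) is 4*u*sin(pi*u/2)/pi - 4*sin(pi*u/2)/pi + 8*cos(pi*u/2)/pi**2; evaluating from -2 to 2: ∫_{-2}^{2} (2*u - 2) cos(-pi*u/2) du = (-8/pi**2) - (-8/pi**2) = 0.
Hence Re(c_{-1}) = (1/4)·(0) = 0.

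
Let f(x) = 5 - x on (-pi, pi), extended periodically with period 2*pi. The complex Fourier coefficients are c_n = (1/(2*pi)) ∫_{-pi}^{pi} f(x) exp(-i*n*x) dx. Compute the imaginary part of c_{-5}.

Since f is real-valued, Im(c_{-5}) = -(1/(2*pi)) ∫_{-pi}^{pi} f(x) sin(-5*x) dx = b_{5}/2.
Integrating by parts (boundary term plus one more integral), an antiderivative of (5 - x) sin(-5*x) is -x*cos(5*x)/5 + sin(5*x)/25 + cos(5*x); evaluating from -pi to pi: ∫_{-pi}^{pi} (5 - x) sin(-5*x) dx = (-1 + pi/5) - (-1 - pi/5) = 2*pi/5.
Hence Im(c_{-5}) = (-1/(2*pi))·(2*pi/5) = -1/5.

-1/5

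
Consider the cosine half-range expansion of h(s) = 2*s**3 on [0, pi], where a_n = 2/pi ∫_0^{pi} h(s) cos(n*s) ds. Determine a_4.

a_4 = 2/pi ∫_0^{pi} (2*s**3) cos(4*s) ds.
Integrating by parts three times (tabular method), an antiderivative of (2*s**3) cos(4*s) is s**3*sin(4*s)/2 + 3*s**2*cos(4*s)/8 - 3*s*sin(4*s)/16 - 3*cos(4*s)/64; evaluating from 0 to pi: ∫_{0}^{pi} (2*s**3) cos(4*s) ds = (-3/64 + 3*pi**2/8) - (-3/64) = 3*pi**2/8.
Hence a_4 = (2/pi)·(3*pi**2/8) = 3*pi/4.

3*pi/4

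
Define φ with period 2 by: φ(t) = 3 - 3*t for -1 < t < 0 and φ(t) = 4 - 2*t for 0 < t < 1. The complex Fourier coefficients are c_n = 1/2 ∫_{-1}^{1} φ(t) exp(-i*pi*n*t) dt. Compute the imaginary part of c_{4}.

-5/(8*pi)

Since φ is real-valued, Im(c_{4}) = -1/2 ∫_{-1}^{1} φ(t) sin(4*pi*t) dt = -b_{4}/2.
Split the integral at the breakpoints.
Integrating by parts (boundary term plus one more integral), an antiderivative of (3 - 3*t) sin(4*pi*t) is 3*t*cos(4*pi*t)/(4*pi) - 3*sin(4*pi*t)/(16*pi**2) - 3*cos(4*pi*t)/(4*pi); evaluating from -1 to 0: ∫_{-1}^{0} (3 - 3*t) sin(4*pi*t) dt = (-3/(4*pi)) - (-3/(2*pi)) = 3/(4*pi).
Integrating by parts (boundary term plus one more integral), an antiderivative of (4 - 2*t) sin(4*pi*t) is t*cos(4*pi*t)/(2*pi) - sin(4*pi*t)/(8*pi**2) - cos(4*pi*t)/pi; evaluating from 0 to 1: ∫_{0}^{1} (4 - 2*t) sin(4*pi*t) dt = (-1/(2*pi)) - (-1/pi) = 1/(2*pi).
So ∫_{-1}^{1} φ(t) sin(4*pi*t) dt = 5/(4*pi).
Hence Im(c_{4}) = (-1/2)·(5/(4*pi)) = -5/(8*pi).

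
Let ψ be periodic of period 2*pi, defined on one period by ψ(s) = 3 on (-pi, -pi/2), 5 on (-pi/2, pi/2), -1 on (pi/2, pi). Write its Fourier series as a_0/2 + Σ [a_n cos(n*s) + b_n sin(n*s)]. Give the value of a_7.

a_7 = 1/pi ∫_{-pi}^{pi} ψ(s) cos(7*s) ds.
Split the integral at the breakpoints.
Directly, an antiderivative of (3) cos(7*s) is 3*sin(7*s)/7; evaluating from -pi to -pi/2: ∫_{-pi}^{-pi/2} (3) cos(7*s) ds = (3/7) - (0) = 3/7.
Directly, an antiderivative of (5) cos(7*s) is 5*sin(7*s)/7; evaluating from -pi/2 to pi/2: ∫_{-pi/2}^{pi/2} (5) cos(7*s) ds = (-5/7) - (5/7) = -10/7.
Directly, an antiderivative of (-1) cos(7*s) is -sin(7*s)/7; evaluating from pi/2 to pi: ∫_{pi/2}^{pi} (-1) cos(7*s) ds = (0) - (1/7) = -1/7.
Summing the pieces and multiplying by (1/pi) gives a_7 = -8/(7*pi).

-8/(7*pi)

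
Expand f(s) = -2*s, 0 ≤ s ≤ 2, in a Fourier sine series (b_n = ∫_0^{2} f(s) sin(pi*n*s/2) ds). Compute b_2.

b_2 = ∫_0^{2} (-2*s) sin(pi*s) ds.
Integrating by parts (boundary term plus one more integral), an antiderivative of (-2*s) sin(pi*s) is 2*s*cos(pi*s)/pi - 2*sin(pi*s)/pi**2; evaluating from 0 to 2: ∫_{0}^{2} (-2*s) sin(pi*s) ds = (4/pi) - (0) = 4/pi.
Hence b_2 = 4/pi.

4/pi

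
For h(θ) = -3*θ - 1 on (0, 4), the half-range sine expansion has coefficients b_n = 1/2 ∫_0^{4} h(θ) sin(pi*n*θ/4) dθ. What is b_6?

b_6 = 1/2 ∫_0^{4} (-3*θ - 1) sin(3*pi*θ/2) dθ.
Integrating by parts (boundary term plus one more integral), an antiderivative of (-3*θ - 1) sin(3*pi*θ/2) is 2*θ*cos(3*pi*θ/2)/pi - 4*sin(3*pi*θ/2)/(3*pi**2) + 2*cos(3*pi*θ/2)/(3*pi); evaluating from 0 to 4: ∫_{0}^{4} (-3*θ - 1) sin(3*pi*θ/2) dθ = (26/(3*pi)) - (2/(3*pi)) = 8/pi.
Hence b_6 = (1/2)·(8/pi) = 4/pi.

4/pi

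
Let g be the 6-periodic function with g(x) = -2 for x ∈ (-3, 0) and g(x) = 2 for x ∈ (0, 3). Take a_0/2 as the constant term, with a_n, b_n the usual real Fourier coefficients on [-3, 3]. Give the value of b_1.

b_1 = 1/3 ∫_{-3}^{3} g(x) sin(pi*x/3) dx.
g is odd and sin(pi*x/3) is odd, so the integrand is even and b_1 = 2/3 ∫_0^{3} g(x) sin(pi*x/3) dx.
Directly, an antiderivative of (2) sin(pi*x/3) is -6*cos(pi*x/3)/pi; evaluating from 0 to 3: ∫_{0}^{3} (2) sin(pi*x/3) dx = (6/pi) - (-6/pi) = 12/pi.
Hence b_1 = (2/3)·(12/pi) = 8/pi.

8/pi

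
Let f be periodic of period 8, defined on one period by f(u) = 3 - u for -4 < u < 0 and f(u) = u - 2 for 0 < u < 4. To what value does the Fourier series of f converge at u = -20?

u = -20 differs from u = -4 by -2 full period(s), and the series is 8-periodic.
At u = -4 the one-sided limits are f(-4^-) = 2 and f(-4^+) = 7.
By Dirichlet's theorem the series converges to their average, [(2) + (7)]/2 = 9/2.

9/2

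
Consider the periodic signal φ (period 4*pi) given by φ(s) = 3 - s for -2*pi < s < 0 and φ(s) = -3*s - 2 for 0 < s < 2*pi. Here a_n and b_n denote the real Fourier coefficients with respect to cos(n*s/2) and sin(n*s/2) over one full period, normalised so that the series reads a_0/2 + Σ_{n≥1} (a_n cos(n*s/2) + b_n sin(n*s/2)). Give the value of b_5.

-8/5 - 2/pi

b_5 = (1/(2*pi)) ∫_{-2*pi}^{2*pi} φ(s) sin(5*s/2) ds.
Split the integral at the breakpoints.
Integrating by parts (boundary term plus one more integral), an antiderivative of (3 - s) sin(5*s/2) is 2*s*cos(5*s/2)/5 - 4*sin(5*s/2)/25 - 6*cos(5*s/2)/5; evaluating from -2*pi to 0: ∫_{-2*pi}^{0} (3 - s) sin(5*s/2) ds = (-6/5) - (6/5 + 4*pi/5) = -4*pi/5 - 12/5.
Integrating by parts (boundary term plus one more integral), an antiderivative of (-3*s - 2) sin(5*s/2) is 6*s*cos(5*s/2)/5 - 12*sin(5*s/2)/25 + 4*cos(5*s/2)/5; evaluating from 0 to 2*pi: ∫_{0}^{2*pi} (-3*s - 2) sin(5*s/2) ds = (-12*pi/5 - 4/5) - (4/5) = -12*pi/5 - 8/5.
Summing the pieces and multiplying by (1/(2*pi)) gives b_5 = -8/5 - 2/pi.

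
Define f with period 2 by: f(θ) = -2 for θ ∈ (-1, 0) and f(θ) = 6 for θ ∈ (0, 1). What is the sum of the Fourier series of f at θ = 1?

θ = 1 differs from θ = -1 by 1 full period(s), and the series is 2-periodic.
At θ = -1 the one-sided limits are f(-1^-) = 6 and f(-1^+) = -2.
By Dirichlet's theorem the series converges to their average, [(6) + (-2)]/2 = 2.

2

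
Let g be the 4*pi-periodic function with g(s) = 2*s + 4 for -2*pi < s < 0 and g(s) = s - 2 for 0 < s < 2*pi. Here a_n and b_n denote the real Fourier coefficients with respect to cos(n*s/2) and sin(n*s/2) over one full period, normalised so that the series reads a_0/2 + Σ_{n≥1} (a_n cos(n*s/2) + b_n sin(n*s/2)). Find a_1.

4/pi

a_1 = (1/(2*pi)) ∫_{-2*pi}^{2*pi} g(s) cos(s/2) ds.
Split the integral at the breakpoints.
Integrating by parts (boundary term plus one more integral), an antiderivative of (2*s + 4) cos(s/2) is 4*s*sin(s/2) + 8*sin(s/2) + 8*cos(s/2); evaluating from -2*pi to 0: ∫_{-2*pi}^{0} (2*s + 4) cos(s/2) ds = (8) - (-8) = 16.
Integrating by parts (boundary term plus one more integral), an antiderivative of (s - 2) cos(s/2) is 2*s*sin(s/2) - 4*sin(s/2) + 4*cos(s/2); evaluating from 0 to 2*pi: ∫_{0}^{2*pi} (s - 2) cos(s/2) ds = (-4) - (4) = -8.
Summing the pieces and multiplying by (1/(2*pi)) gives a_1 = 4/pi.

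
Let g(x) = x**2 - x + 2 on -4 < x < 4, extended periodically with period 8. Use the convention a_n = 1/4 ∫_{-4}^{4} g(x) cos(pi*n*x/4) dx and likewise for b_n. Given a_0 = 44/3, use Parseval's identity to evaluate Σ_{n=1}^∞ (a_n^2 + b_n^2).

Parseval: a_0^2/2 + Σ_{n≥1} (a_n^2+b_n^2) = 1/4 ∫_{-4}^{4} g(x)^2 dx = 2456/15.
Subtract a_0^2/2 = 968/9: Σ (a_n^2+b_n^2) = 2528/45.

2528/45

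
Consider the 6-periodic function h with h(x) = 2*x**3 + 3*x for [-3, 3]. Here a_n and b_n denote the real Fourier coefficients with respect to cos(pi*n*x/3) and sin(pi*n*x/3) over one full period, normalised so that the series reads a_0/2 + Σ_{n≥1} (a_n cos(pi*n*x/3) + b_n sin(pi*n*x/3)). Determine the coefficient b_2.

b_2 = 1/3 ∫_{-3}^{3} h(x) sin(2*pi*x/3) dx.
h is odd and sin(2*pi*x/3) is odd, so the integrand is even and b_2 = 2/3 ∫_0^{3} h(x) sin(2*pi*x/3) dx.
Integrating by parts three times (tabular method), an antiderivative of (2*x**3 + 3*x) sin(2*pi*x/3) is -3*x**3*cos(2*pi*x/3)/pi + 27*x**2*sin(2*pi*x/3)/(2*pi**2) - 9*x*cos(2*pi*x/3)/(2*pi) + 81*x*cos(2*pi*x/3)/(2*pi**3) - 243*sin(2*pi*x/3)/(4*pi**4) + 27*sin(2*pi*x/3)/(4*pi**2); evaluating from 0 to 3: ∫_{0}^{3} (2*x**3 + 3*x) sin(2*pi*x/3) dx = (27*(9 - 7*pi**2)/(2*pi**3)) - (0) = 27*(9 - 7*pi**2)/(2*pi**3).
Hence b_2 = (2/3)·(27*(9 - 7*pi**2)/(2*pi**3)) = -63/pi + 81/pi**3.

-63/pi + 81/pi**3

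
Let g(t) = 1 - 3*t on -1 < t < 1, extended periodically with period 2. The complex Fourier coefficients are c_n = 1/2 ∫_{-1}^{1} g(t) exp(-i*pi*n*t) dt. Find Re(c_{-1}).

Since g is real-valued, Re(c_{-1}) = 1/2 ∫_{-1}^{1} g(t) cos(-pi*t) dt = a_{1}/2.
Integrating by parts (boundary term plus one more integral), an antiderivative of (1 - 3*t) cos(-pi*t) is -3*t*sin(pi*t)/pi + sin(pi*t)/pi - 3*cos(pi*t)/pi**2; evaluating from -1 to 1: ∫_{-1}^{1} (1 - 3*t) cos(-pi*t) dt = (3/pi**2) - (3/pi**2) = 0.
Hence Re(c_{-1}) = (1/2)·(0) = 0.

0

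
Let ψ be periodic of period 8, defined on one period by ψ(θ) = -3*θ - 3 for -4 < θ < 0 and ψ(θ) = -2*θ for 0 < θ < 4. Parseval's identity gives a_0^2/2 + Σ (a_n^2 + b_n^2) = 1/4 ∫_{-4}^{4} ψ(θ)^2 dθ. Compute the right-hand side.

127/3

1/4 ∫_{-4}^{4} ψ(θ)^2 dθ = 1/4 · (508/3) = 127/3.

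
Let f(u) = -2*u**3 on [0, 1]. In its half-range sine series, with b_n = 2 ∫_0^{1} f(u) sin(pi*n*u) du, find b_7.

b_7 = 2 ∫_0^{1} (-2*u**3) sin(7*pi*u) du.
Integrating by parts three times (tabular method), an antiderivative of (-2*u**3) sin(7*pi*u) is 2*u**3*cos(7*pi*u)/(7*pi) - 6*u**2*sin(7*pi*u)/(49*pi**2) - 12*u*cos(7*pi*u)/(343*pi**3) + 12*sin(7*pi*u)/(2401*pi**4); evaluating from 0 to 1: ∫_{0}^{1} (-2*u**3) sin(7*pi*u) du = (2*(6 - 49*pi**2)/(343*pi**3)) - (0) = 2*(6 - 49*pi**2)/(343*pi**3).
Hence b_7 = 2·(2*(6 - 49*pi**2)/(343*pi**3)) = 4*(6 - 49*pi**2)/(343*pi**3).

4*(6 - 49*pi**2)/(343*pi**3)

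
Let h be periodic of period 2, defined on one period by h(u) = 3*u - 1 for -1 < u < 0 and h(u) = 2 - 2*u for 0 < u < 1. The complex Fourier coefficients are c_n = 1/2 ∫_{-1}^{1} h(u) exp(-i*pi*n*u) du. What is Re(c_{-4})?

Since h is real-valued, Re(c_{-4}) = 1/2 ∫_{-1}^{1} h(u) cos(-4*pi*u) du = a_{4}/2.
Split the integral at the breakpoints.
Integrating by parts (boundary term plus one more integral), an antiderivative of (3*u - 1) cos(-4*pi*u) is 3*u*sin(4*pi*u)/(4*pi) - sin(4*pi*u)/(4*pi) + 3*cos(4*pi*u)/(16*pi**2); evaluating from -1 to 0: ∫_{-1}^{0} (3*u - 1) cos(-4*pi*u) du = (3/(16*pi**2)) - (3/(16*pi**2)) = 0.
Integrating by parts (boundary term plus one more integral), an antiderivative of (2 - 2*u) cos(-4*pi*u) is -u*sin(4*pi*u)/(2*pi) + sin(4*pi*u)/(2*pi) - cos(4*pi*u)/(8*pi**2); evaluating from 0 to 1: ∫_{0}^{1} (2 - 2*u) cos(-4*pi*u) du = (-1/(8*pi**2)) - (-1/(8*pi**2)) = 0.
So ∫_{-1}^{1} h(u) cos(-4*pi*u) du = 0.
Hence Re(c_{-4}) = (1/2)·(0) = 0.

0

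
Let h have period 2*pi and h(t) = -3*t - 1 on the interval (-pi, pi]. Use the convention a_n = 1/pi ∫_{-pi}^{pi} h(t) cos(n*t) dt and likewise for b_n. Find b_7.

-6/7

b_7 = 1/pi ∫_{-pi}^{pi} h(t) sin(7*t) dt.
Integrating by parts (boundary term plus one more integral), an antiderivative of (-3*t - 1) sin(7*t) is 3*t*cos(7*t)/7 - 3*sin(7*t)/49 + cos(7*t)/7; evaluating from -pi to pi: ∫_{-pi}^{pi} (-3*t - 1) sin(7*t) dt = (-3*pi/7 - 1/7) - (-1/7 + 3*pi/7) = -6*pi/7.
Hence b_7 = (1/pi)·(-6*pi/7) = -6/7.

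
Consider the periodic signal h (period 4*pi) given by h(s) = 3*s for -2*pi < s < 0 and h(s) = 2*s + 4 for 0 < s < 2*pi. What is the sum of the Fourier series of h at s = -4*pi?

2

s = -4*pi differs from s = 0 by -1 full period(s), and the series is 4*pi-periodic.
At s = 0 the one-sided limits are h(0^-) = 0 and h(0^+) = 4.
By Dirichlet's theorem the series converges to their average, [(0) + (4)]/2 = 2.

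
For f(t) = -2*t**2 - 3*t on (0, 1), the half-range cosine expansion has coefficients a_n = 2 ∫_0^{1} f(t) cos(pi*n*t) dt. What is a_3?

a_3 = 2 ∫_0^{1} (-2*t**2 - 3*t) cos(3*pi*t) dt.
Integrating by parts twice (tabular method), an antiderivative of (-2*t**2 - 3*t) cos(3*pi*t) is -2*t**2*sin(3*pi*t)/(3*pi) - t*sin(3*pi*t)/pi - 4*t*cos(3*pi*t)/(9*pi**2) + 4*sin(3*pi*t)/(27*pi**3) - cos(3*pi*t)/(3*pi**2); evaluating from 0 to 1: ∫_{0}^{1} (-2*t**2 - 3*t) cos(3*pi*t) dt = (7/(9*pi**2)) - (-1/(3*pi**2)) = 10/(9*pi**2).
Hence a_3 = 2·(10/(9*pi**2)) = 20/(9*pi**2).

20/(9*pi**2)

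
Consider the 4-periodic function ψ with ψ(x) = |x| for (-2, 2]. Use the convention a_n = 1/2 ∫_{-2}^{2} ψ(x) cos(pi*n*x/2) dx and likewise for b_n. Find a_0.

2

a_0 = 1/2 ∫_{-2}^{2} ψ(x) dx = 1/2 · (4) = 2.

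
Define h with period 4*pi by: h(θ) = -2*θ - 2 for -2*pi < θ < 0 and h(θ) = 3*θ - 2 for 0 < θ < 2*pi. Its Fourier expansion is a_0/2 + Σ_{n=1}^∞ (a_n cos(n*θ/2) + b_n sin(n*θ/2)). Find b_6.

b_6 = (1/(2*pi)) ∫_{-2*pi}^{2*pi} h(θ) sin(3*θ) dθ.
Split the integral at the breakpoints.
Integrating by parts (boundary term plus one more integral), an antiderivative of (-2*θ - 2) sin(3*θ) is 2*θ*cos(3*θ)/3 - 2*sin(3*θ)/9 + 2*cos(3*θ)/3; evaluating from -2*pi to 0: ∫_{-2*pi}^{0} (-2*θ - 2) sin(3*θ) dθ = (2/3) - (2/3 - 4*pi/3) = 4*pi/3.
Integrating by parts (boundary term plus one more integral), an antiderivative of (3*θ - 2) sin(3*θ) is -θ*cos(3*θ) + sin(3*θ)/3 + 2*cos(3*θ)/3; evaluating from 0 to 2*pi: ∫_{0}^{2*pi} (3*θ - 2) sin(3*θ) dθ = (2/3 - 2*pi) - (2/3) = -2*pi.
Summing the pieces and multiplying by (1/(2*pi)) gives b_6 = -1/3.

-1/3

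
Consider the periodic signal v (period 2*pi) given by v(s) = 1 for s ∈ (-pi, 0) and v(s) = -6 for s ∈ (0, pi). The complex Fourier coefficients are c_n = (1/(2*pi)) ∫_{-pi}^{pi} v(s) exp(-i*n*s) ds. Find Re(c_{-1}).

Since v is real-valued, Re(c_{-1}) = (1/(2*pi)) ∫_{-pi}^{pi} v(s) cos(-s) ds = a_{1}/2.
Split the integral at the breakpoints.
Directly, an antiderivative of (1) cos(-s) is sin(s); evaluating from -pi to 0: ∫_{-pi}^{0} (1) cos(-s) ds = (0) - (0) = 0.
Directly, an antiderivative of (-6) cos(-s) is -6*sin(s); evaluating from 0 to pi: ∫_{0}^{pi} (-6) cos(-s) ds = (0) - (0) = 0.
So ∫_{-pi}^{pi} v(s) cos(-s) ds = 0.
Hence Re(c_{-1}) = (1/(2*pi))·(0) = 0.

0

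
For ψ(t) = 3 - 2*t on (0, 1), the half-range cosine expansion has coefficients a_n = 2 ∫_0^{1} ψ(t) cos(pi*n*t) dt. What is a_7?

8/(49*pi**2)

a_7 = 2 ∫_0^{1} (3 - 2*t) cos(7*pi*t) dt.
Integrating by parts (boundary term plus one more integral), an antiderivative of (3 - 2*t) cos(7*pi*t) is -2*t*sin(7*pi*t)/(7*pi) + 3*sin(7*pi*t)/(7*pi) - 2*cos(7*pi*t)/(49*pi**2); evaluating from 0 to 1: ∫_{0}^{1} (3 - 2*t) cos(7*pi*t) dt = (2/(49*pi**2)) - (-2/(49*pi**2)) = 4/(49*pi**2).
Hence a_7 = 2·(4/(49*pi**2)) = 8/(49*pi**2).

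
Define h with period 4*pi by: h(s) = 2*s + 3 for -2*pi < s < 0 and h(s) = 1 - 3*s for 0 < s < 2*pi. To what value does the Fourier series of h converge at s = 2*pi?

At s = 2*pi the one-sided limits are h(2*pi^-) = 1 - 6*pi and h(2*pi^+) = 3 - 4*pi.
By Dirichlet's theorem the series converges to their average, [(1 - 6*pi) + (3 - 4*pi)]/2 = 2 - 5*pi.

2 - 5*pi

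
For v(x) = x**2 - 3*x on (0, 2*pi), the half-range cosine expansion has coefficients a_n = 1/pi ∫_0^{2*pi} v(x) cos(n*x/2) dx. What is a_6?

a_6 = 1/pi ∫_0^{2*pi} (x**2 - 3*x) cos(3*x) dx.
Integrating by parts twice (tabular method), an antiderivative of (x**2 - 3*x) cos(3*x) is x**2*sin(3*x)/3 - x*sin(3*x) + 2*x*cos(3*x)/9 - 2*sin(3*x)/27 - cos(3*x)/3; evaluating from 0 to 2*pi: ∫_{0}^{2*pi} (x**2 - 3*x) cos(3*x) dx = (-1/3 + 4*pi/9) - (-1/3) = 4*pi/9.
Hence a_6 = (1/pi)·(4*pi/9) = 4/9.

4/9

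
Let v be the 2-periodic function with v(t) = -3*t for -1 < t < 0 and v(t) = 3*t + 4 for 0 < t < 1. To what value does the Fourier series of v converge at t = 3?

t = 3 differs from t = 1 by 1 full period(s), and the series is 2-periodic.
At t = 1 the one-sided limits are v(1^-) = 7 and v(1^+) = 3.
By Dirichlet's theorem the series converges to their average, [(7) + (3)]/2 = 5.

5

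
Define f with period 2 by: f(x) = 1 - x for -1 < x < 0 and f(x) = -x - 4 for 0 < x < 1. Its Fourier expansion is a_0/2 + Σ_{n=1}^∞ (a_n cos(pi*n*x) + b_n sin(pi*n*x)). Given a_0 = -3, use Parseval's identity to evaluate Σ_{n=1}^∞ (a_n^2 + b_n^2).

109/6

Parseval: a_0^2/2 + Σ_{n≥1} (a_n^2+b_n^2) = ∫_{-1}^{1} f(x)^2 dx = 68/3.
Subtract a_0^2/2 = 9/2: Σ (a_n^2+b_n^2) = 109/6.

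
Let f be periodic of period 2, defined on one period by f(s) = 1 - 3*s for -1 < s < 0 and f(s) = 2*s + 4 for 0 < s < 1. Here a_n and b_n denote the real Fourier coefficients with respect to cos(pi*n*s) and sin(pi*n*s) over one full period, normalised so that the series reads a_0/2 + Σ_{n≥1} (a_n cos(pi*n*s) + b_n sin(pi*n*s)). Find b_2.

1/(2*pi)

b_2 = ∫_{-1}^{1} f(s) sin(2*pi*s) ds.
Split the integral at the breakpoints.
Integrating by parts (boundary term plus one more integral), an antiderivative of (1 - 3*s) sin(2*pi*s) is 3*s*cos(2*pi*s)/(2*pi) - 3*sin(2*pi*s)/(4*pi**2) - cos(2*pi*s)/(2*pi); evaluating from -1 to 0: ∫_{-1}^{0} (1 - 3*s) sin(2*pi*s) ds = (-1/(2*pi)) - (-2/pi) = 3/(2*pi).
Integrating by parts (boundary term plus one more integral), an antiderivative of (2*s + 4) sin(2*pi*s) is -s*cos(2*pi*s)/pi + sin(2*pi*s)/(2*pi**2) - 2*cos(2*pi*s)/pi; evaluating from 0 to 1: ∫_{0}^{1} (2*s + 4) sin(2*pi*s) ds = (-3/pi) - (-2/pi) = -1/pi.
Summing the pieces gives b_2 = 1/(2*pi).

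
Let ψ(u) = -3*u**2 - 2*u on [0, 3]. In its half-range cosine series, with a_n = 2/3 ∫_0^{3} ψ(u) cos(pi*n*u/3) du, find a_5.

a_5 = 2/3 ∫_0^{3} (-3*u**2 - 2*u) cos(5*pi*u/3) du.
Integrating by parts twice (tabular method), an antiderivative of (-3*u**2 - 2*u) cos(5*pi*u/3) is -9*u**2*sin(5*pi*u/3)/(5*pi) - 6*u*sin(5*pi*u/3)/(5*pi) - 54*u*cos(5*pi*u/3)/(25*pi**2) + 162*sin(5*pi*u/3)/(125*pi**3) - 18*cos(5*pi*u/3)/(25*pi**2); evaluating from 0 to 3: ∫_{0}^{3} (-3*u**2 - 2*u) cos(5*pi*u/3) du = (36/(5*pi**2)) - (-18/(25*pi**2)) = 198/(25*pi**2).
Hence a_5 = (2/3)·(198/(25*pi**2)) = 132/(25*pi**2).

132/(25*pi**2)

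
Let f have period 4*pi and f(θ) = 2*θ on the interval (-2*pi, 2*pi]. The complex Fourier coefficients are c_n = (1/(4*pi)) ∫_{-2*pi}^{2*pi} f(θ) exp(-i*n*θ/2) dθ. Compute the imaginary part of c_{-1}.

4

Since f is real-valued, Im(c_{-1}) = -(1/(4*pi)) ∫_{-2*pi}^{2*pi} f(θ) sin(-θ/2) dθ = b_{1}/2.
f is odd and sin(-θ/2) is odd, so the integrand is even: ∫_{-2*pi}^{2*pi} f(θ) sin(-θ/2) dθ = 2∫_0^{2*pi} f(θ) sin(-θ/2) dθ.
Integrating by parts (boundary term plus one more integral), an antiderivative of (2*θ) sin(-θ/2) is 4*θ*cos(θ/2) - 8*sin(θ/2); evaluating from 0 to 2*pi: ∫_{0}^{2*pi} (2*θ) sin(-θ/2) dθ = (-8*pi) - (0) = -8*pi.
So ∫_{-2*pi}^{2*pi} f(θ) sin(-θ/2) dθ = -16*pi.
Hence Im(c_{-1}) = (-1/(4*pi))·(-16*pi) = 4.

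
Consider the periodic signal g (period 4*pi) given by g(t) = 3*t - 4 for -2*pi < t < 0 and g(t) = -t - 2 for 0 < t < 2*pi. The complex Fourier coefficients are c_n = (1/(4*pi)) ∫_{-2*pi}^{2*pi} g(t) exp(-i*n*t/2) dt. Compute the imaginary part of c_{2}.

1

Since g is real-valued, Im(c_{2}) = -(1/(4*pi)) ∫_{-2*pi}^{2*pi} g(t) sin(t) dt = -b_{2}/2.
Split the integral at the breakpoints.
Integrating by parts (boundary term plus one more integral), an antiderivative of (3*t - 4) sin(t) is -3*t*cos(t) + 3*sin(t) + 4*cos(t); evaluating from -2*pi to 0: ∫_{-2*pi}^{0} (3*t - 4) sin(t) dt = (4) - (4 + 6*pi) = -6*pi.
Integrating by parts (boundary term plus one more integral), an antiderivative of (-t - 2) sin(t) is t*cos(t) - sin(t) + 2*cos(t); evaluating from 0 to 2*pi: ∫_{0}^{2*pi} (-t - 2) sin(t) dt = (2 + 2*pi) - (2) = 2*pi.
So ∫_{-2*pi}^{2*pi} g(t) sin(t) dt = -4*pi.
Hence Im(c_{2}) = (-1/(4*pi))·(-4*pi) = 1.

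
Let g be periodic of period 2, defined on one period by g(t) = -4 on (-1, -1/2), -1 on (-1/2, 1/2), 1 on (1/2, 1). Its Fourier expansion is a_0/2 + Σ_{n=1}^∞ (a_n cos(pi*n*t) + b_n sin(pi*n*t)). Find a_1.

1/pi

a_1 = ∫_{-1}^{1} g(t) cos(pi*t) dt.
Split the integral at the breakpoints.
Directly, an antiderivative of (-4) cos(pi*t) is -4*sin(pi*t)/pi; evaluating from -1 to -1/2: ∫_{-1}^{-1/2} (-4) cos(pi*t) dt = (4/pi) - (0) = 4/pi.
Directly, an antiderivative of (-1) cos(pi*t) is -sin(pi*t)/pi; evaluating from -1/2 to 1/2: ∫_{-1/2}^{1/2} (-1) cos(pi*t) dt = (-1/pi) - (1/pi) = -2/pi.
Directly, an antiderivative of (1) cos(pi*t) is sin(pi*t)/pi; evaluating from 1/2 to 1: ∫_{1/2}^{1} (1) cos(pi*t) dt = (0) - (1/pi) = -1/pi.
Summing the pieces gives a_1 = 1/pi.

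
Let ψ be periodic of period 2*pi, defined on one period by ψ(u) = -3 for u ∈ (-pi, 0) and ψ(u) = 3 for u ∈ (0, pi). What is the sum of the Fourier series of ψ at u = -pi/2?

ψ is continuous at u = -pi/2 with value -3, so the series converges to -3 there.

-3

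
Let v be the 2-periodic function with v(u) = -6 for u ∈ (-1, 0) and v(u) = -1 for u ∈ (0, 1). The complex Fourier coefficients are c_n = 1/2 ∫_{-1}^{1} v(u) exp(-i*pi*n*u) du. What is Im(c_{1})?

Since v is real-valued, Im(c_{1}) = -1/2 ∫_{-1}^{1} v(u) sin(pi*u) du = -b_{1}/2.
Split the integral at the breakpoints.
Directly, an antiderivative of (-6) sin(pi*u) is 6*cos(pi*u)/pi; evaluating from -1 to 0: ∫_{-1}^{0} (-6) sin(pi*u) du = (6/pi) - (-6/pi) = 12/pi.
Directly, an antiderivative of (-1) sin(pi*u) is cos(pi*u)/pi; evaluating from 0 to 1: ∫_{0}^{1} (-1) sin(pi*u) du = (-1/pi) - (1/pi) = -2/pi.
So ∫_{-1}^{1} v(u) sin(pi*u) du = 10/pi.
Hence Im(c_{1}) = (-1/2)·(10/pi) = -5/pi.

-5/pi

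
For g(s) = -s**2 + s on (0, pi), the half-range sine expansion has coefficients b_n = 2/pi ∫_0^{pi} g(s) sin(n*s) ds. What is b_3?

b_3 = 2/pi ∫_0^{pi} (-s**2 + s) sin(3*s) ds.
Integrating by parts twice (tabular method), an antiderivative of (-s**2 + s) sin(3*s) is s**2*cos(3*s)/3 - 2*s*sin(3*s)/9 - s*cos(3*s)/3 + sin(3*s)/9 - 2*cos(3*s)/27; evaluating from 0 to pi: ∫_{0}^{pi} (-s**2 + s) sin(3*s) ds = (-pi**2/3 + 2/27 + pi/3) - (-2/27) = -pi**2/3 + 4/27 + pi/3.
Hence b_3 = (2/pi)·(-pi**2/3 + 4/27 + pi/3) = 2*(-9*pi**2 + 4 + 9*pi)/(27*pi).

2*(-9*pi**2 + 4 + 9*pi)/(27*pi)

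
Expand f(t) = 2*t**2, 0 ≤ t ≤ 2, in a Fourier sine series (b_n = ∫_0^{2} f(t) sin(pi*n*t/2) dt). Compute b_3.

16*(-4 + 9*pi**2)/(27*pi**3)

b_3 = ∫_0^{2} (2*t**2) sin(3*pi*t/2) dt.
Integrating by parts twice (tabular method), an antiderivative of (2*t**2) sin(3*pi*t/2) is -4*t**2*cos(3*pi*t/2)/(3*pi) + 16*t*sin(3*pi*t/2)/(9*pi**2) + 32*cos(3*pi*t/2)/(27*pi**3); evaluating from 0 to 2: ∫_{0}^{2} (2*t**2) sin(3*pi*t/2) dt = (16*(-2 + 9*pi**2)/(27*pi**3)) - (32/(27*pi**3)) = 16*(-4 + 9*pi**2)/(27*pi**3).
Hence b_3 = 16*(-4 + 9*pi**2)/(27*pi**3).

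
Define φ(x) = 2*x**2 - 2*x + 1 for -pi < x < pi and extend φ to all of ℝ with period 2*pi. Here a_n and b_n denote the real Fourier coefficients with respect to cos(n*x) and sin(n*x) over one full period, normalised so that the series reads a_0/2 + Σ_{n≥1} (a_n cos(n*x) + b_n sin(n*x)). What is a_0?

a_0 = 1/pi ∫_{-pi}^{pi} φ(x) dx = 1/pi · (2*pi + 4*pi**3/3) = 2 + 4*pi**2/3.

2 + 4*pi**2/3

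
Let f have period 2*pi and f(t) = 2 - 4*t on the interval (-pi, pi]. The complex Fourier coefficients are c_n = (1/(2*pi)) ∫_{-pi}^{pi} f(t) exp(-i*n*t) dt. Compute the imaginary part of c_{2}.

Since f is real-valued, Im(c_{2}) = -(1/(2*pi)) ∫_{-pi}^{pi} f(t) sin(2*t) dt = -b_{2}/2.
Integrating by parts (boundary term plus one more integral), an antiderivative of (2 - 4*t) sin(2*t) is 2*t*cos(2*t) - sin(2*t) - cos(2*t); evaluating from -pi to pi: ∫_{-pi}^{pi} (2 - 4*t) sin(2*t) dt = (-1 + 2*pi) - (-2*pi - 1) = 4*pi.
Hence Im(c_{2}) = (-1/(2*pi))·(4*pi) = -2.

-2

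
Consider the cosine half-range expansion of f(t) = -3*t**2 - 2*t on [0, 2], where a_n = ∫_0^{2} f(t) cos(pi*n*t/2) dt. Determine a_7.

64/(49*pi**2)

a_7 = ∫_0^{2} (-3*t**2 - 2*t) cos(7*pi*t/2) dt.
Integrating by parts twice (tabular method), an antiderivative of (-3*t**2 - 2*t) cos(7*pi*t/2) is -6*t**2*sin(7*pi*t/2)/(7*pi) - 4*t*sin(7*pi*t/2)/(7*pi) - 24*t*cos(7*pi*t/2)/(49*pi**2) + 48*sin(7*pi*t/2)/(343*pi**3) - 8*cos(7*pi*t/2)/(49*pi**2); evaluating from 0 to 2: ∫_{0}^{2} (-3*t**2 - 2*t) cos(7*pi*t/2) dt = (8/(7*pi**2)) - (-8/(49*pi**2)) = 64/(49*pi**2).
Hence a_7 = 64/(49*pi**2).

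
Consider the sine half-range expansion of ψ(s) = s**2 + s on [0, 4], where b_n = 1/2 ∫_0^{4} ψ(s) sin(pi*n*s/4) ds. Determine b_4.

b_4 = 1/2 ∫_0^{4} (s**2 + s) sin(pi*s) ds.
Integrating by parts twice (tabular method), an antiderivative of (s**2 + s) sin(pi*s) is -s**2*cos(pi*s)/pi + 2*s*sin(pi*s)/pi**2 - s*cos(pi*s)/pi + sin(pi*s)/pi**2 + 2*cos(pi*s)/pi**3; evaluating from 0 to 4: ∫_{0}^{4} (s**2 + s) sin(pi*s) ds = (-20/pi + 2/pi**3) - (2/pi**3) = -20/pi.
Hence b_4 = (1/2)·(-20/pi) = -10/pi.

-10/pi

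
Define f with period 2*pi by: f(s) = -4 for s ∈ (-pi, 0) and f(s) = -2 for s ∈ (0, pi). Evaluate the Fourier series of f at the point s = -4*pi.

-3

s = -4*pi differs from s = 0 by -2 full period(s), and the series is 2*pi-periodic.
At s = 0 the one-sided limits are f(0^-) = -4 and f(0^+) = -2.
By Dirichlet's theorem the series converges to their average, [(-4) + (-2)]/2 = -3.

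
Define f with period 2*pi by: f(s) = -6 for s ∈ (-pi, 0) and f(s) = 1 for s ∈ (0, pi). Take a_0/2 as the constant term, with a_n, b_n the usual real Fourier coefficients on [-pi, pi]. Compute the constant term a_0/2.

a_0 = 1/pi ∫_{-pi}^{pi} f(s) ds = 1/pi · (-5*pi) = -5.
So the constant term a_0/2 = -5/2.

-5/2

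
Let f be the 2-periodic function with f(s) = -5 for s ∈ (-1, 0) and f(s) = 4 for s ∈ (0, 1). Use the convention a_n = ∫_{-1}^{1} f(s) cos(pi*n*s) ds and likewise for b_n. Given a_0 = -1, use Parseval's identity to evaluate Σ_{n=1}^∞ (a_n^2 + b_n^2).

81/2

Parseval: a_0^2/2 + Σ_{n≥1} (a_n^2+b_n^2) = ∫_{-1}^{1} f(s)^2 ds = 41.
Subtract a_0^2/2 = 1/2: Σ (a_n^2+b_n^2) = 81/2.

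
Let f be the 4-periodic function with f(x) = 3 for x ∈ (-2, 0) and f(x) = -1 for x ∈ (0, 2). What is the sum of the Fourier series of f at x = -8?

1

x = -8 differs from x = 0 by -2 full period(s), and the series is 4-periodic.
At x = 0 the one-sided limits are f(0^-) = 3 and f(0^+) = -1.
By Dirichlet's theorem the series converges to their average, [(3) + (-1)]/2 = 1.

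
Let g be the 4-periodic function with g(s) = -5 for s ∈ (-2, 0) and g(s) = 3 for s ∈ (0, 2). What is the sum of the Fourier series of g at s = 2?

At s = 2 the one-sided limits are g(2^-) = 3 and g(2^+) = -5.
By Dirichlet's theorem the series converges to their average, [(3) + (-5)]/2 = -1.

-1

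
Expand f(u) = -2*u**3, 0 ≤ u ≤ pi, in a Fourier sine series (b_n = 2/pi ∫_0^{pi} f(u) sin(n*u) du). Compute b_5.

b_5 = 2/pi ∫_0^{pi} (-2*u**3) sin(5*u) du.
Integrating by parts three times (tabular method), an antiderivative of (-2*u**3) sin(5*u) is 2*u**3*cos(5*u)/5 - 6*u**2*sin(5*u)/25 - 12*u*cos(5*u)/125 + 12*sin(5*u)/625; evaluating from 0 to pi: ∫_{0}^{pi} (-2*u**3) sin(5*u) du = (2*pi*(6 - 25*pi**2)/125) - (0) = 2*pi*(6 - 25*pi**2)/125.
Hence b_5 = (2/pi)·(2*pi*(6 - 25*pi**2)/125) = 24/125 - 4*pi**2/5.

24/125 - 4*pi**2/5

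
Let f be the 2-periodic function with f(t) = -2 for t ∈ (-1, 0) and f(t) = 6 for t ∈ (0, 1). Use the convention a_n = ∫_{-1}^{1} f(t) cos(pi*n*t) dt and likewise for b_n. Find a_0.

a_0 = ∫_{-1}^{1} f(t) dt = 4.

4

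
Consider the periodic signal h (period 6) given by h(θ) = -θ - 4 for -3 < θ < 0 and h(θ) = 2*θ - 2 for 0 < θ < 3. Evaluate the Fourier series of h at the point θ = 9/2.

θ = 9/2 differs from θ = -3/2 by 1 full period(s), and the series is 6-periodic.
h is continuous at θ = -3/2 with value -5/2, so the series converges to -5/2 there.

-5/2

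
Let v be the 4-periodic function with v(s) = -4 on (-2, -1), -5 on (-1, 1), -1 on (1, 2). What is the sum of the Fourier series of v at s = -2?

-5/2

At s = -2 the one-sided limits are v(-2^-) = -1 and v(-2^+) = -4.
By Dirichlet's theorem the series converges to their average, [(-1) + (-4)]/2 = -5/2.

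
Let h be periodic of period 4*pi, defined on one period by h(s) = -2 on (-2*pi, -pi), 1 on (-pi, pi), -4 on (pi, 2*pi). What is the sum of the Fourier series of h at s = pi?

-3/2

At s = pi the one-sided limits are h(pi^-) = 1 and h(pi^+) = -4.
By Dirichlet's theorem the series converges to their average, [(1) + (-4)]/2 = -3/2.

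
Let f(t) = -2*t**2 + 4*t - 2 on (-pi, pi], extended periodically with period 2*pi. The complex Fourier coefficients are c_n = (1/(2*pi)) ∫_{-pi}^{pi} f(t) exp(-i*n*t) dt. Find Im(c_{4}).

1

Since f is real-valued, Im(c_{4}) = -(1/(2*pi)) ∫_{-pi}^{pi} f(t) sin(4*t) dt = -b_{4}/2.
Integrating by parts twice (tabular method), an antiderivative of (-2*t**2 + 4*t - 2) sin(4*t) is t**2*cos(4*t)/2 - t*sin(4*t)/4 - t*cos(4*t) + sin(4*t)/4 + 7*cos(4*t)/16; evaluating from -pi to pi: ∫_{-pi}^{pi} (-2*t**2 + 4*t - 2) sin(4*t) dt = (-pi + 7/16 + pi**2/2) - (7/16 + pi + pi**2/2) = -2*pi.
Hence Im(c_{4}) = (-1/(2*pi))·(-2*pi) = 1.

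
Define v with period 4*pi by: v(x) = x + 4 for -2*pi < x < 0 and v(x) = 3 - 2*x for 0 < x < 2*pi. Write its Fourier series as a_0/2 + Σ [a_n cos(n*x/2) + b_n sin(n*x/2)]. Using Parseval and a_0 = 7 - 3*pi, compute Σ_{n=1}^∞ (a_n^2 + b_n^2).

Parseval: a_0^2/2 + Σ_{n≥1} (a_n^2+b_n^2) = (1/(2*pi)) ∫_{-2*pi}^{2*pi} v(x)^2 dx = -20*pi + 25 + 20*pi**2/3.
Subtract a_0^2/2 = (7 - 3*pi)**2/2: Σ (a_n^2+b_n^2) = 1/2 + pi + 13*pi**2/6.

1/2 + pi + 13*pi**2/6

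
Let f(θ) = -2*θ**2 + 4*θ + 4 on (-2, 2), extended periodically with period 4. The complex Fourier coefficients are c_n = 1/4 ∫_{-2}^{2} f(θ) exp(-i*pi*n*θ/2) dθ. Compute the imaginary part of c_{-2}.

Since f is real-valued, Im(c_{-2}) = -1/4 ∫_{-2}^{2} f(θ) sin(-pi*θ) dθ = b_{2}/2.
Integrating by parts twice (tabular method), an antiderivative of (-2*θ**2 + 4*θ + 4) sin(-pi*θ) is -2*θ**2*cos(pi*θ)/pi + 4*θ*sin(pi*θ)/pi**2 + 4*θ*cos(pi*θ)/pi - 4*sin(pi*θ)/pi**2 + 4*cos(pi*θ)/pi**3 + 4*cos(pi*θ)/pi; evaluating from -2 to 2: ∫_{-2}^{2} (-2*θ**2 + 4*θ + 4) sin(-pi*θ) dθ = (4/pi**3 + 4/pi) - (-12/pi + 4/pi**3) = 16/pi.
Hence Im(c_{-2}) = (-1/4)·(16/pi) = -4/pi.

-4/pi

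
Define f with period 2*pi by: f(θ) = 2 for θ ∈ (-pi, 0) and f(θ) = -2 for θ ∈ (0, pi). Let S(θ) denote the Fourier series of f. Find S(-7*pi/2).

θ = -7*pi/2 differs from θ = pi/2 by -2 full period(s), and the series is 2*pi-periodic.
f is continuous at θ = pi/2 with value -2, so the series converges to -2 there.

-2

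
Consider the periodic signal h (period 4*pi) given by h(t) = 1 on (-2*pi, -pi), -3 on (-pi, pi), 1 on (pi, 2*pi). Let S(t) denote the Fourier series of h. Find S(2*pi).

1

h is continuous at t = 2*pi with value 1, so the series converges to 1 there.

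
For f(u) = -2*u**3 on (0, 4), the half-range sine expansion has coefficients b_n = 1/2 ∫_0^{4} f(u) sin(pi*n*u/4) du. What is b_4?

b_4 = 1/2 ∫_0^{4} (-2*u**3) sin(pi*u) du.
Integrating by parts three times (tabular method), an antiderivative of (-2*u**3) sin(pi*u) is 2*u**3*cos(pi*u)/pi - 6*u**2*sin(pi*u)/pi**2 - 12*u*cos(pi*u)/pi**3 + 12*sin(pi*u)/pi**4; evaluating from 0 to 4: ∫_{0}^{4} (-2*u**3) sin(pi*u) du = (-48/pi**3 + 128/pi) - (0) = -48/pi**3 + 128/pi.
Hence b_4 = (1/2)·(-48/pi**3 + 128/pi) = -24/pi**3 + 64/pi.

-24/pi**3 + 64/pi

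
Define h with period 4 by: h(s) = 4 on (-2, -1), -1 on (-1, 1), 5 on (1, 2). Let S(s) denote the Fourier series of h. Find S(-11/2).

s = -11/2 differs from s = -3/2 by -1 full period(s), and the series is 4-periodic.
h is continuous at s = -3/2 with value 4, so the series converges to 4 there.

4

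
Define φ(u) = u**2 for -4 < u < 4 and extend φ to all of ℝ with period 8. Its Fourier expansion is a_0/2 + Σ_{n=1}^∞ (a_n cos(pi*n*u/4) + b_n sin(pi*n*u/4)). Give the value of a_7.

a_7 = 1/4 ∫_{-4}^{4} φ(u) cos(7*pi*u/4) du.
φ is even and cos(7*pi*u/4) is even, so the integrand is even and a_7 = 1/2 ∫_0^{4} φ(u) cos(7*pi*u/4) du.
Integrating by parts twice (tabular method), an antiderivative of (u**2) cos(7*pi*u/4) is 4*u**2*sin(7*pi*u/4)/(7*pi) + 32*u*cos(7*pi*u/4)/(49*pi**2) - 128*sin(7*pi*u/4)/(343*pi**3); evaluating from 0 to 4: ∫_{0}^{4} (u**2) cos(7*pi*u/4) du = (-128/(49*pi**2)) - (0) = -128/(49*pi**2).
Hence a_7 = (1/2)·(-128/(49*pi**2)) = -64/(49*pi**2).

-64/(49*pi**2)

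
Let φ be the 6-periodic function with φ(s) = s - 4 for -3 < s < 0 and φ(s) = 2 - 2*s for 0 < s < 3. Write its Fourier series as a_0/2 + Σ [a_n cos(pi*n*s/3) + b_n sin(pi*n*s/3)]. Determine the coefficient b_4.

b_4 = 1/3 ∫_{-3}^{3} φ(s) sin(4*pi*s/3) ds.
Split the integral at the breakpoints.
Integrating by parts (boundary term plus one more integral), an antiderivative of (s - 4) sin(4*pi*s/3) is -3*s*cos(4*pi*s/3)/(4*pi) + 9*sin(4*pi*s/3)/(16*pi**2) + 3*cos(4*pi*s/3)/pi; evaluating from -3 to 0: ∫_{-3}^{0} (s - 4) sin(4*pi*s/3) ds = (3/pi) - (21/(4*pi)) = -9/(4*pi).
Integrating by parts (boundary term plus one more integral), an antiderivative of (2 - 2*s) sin(4*pi*s/3) is 3*s*cos(4*pi*s/3)/(2*pi) - 9*sin(4*pi*s/3)/(8*pi**2) - 3*cos(4*pi*s/3)/(2*pi); evaluating from 0 to 3: ∫_{0}^{3} (2 - 2*s) sin(4*pi*s/3) ds = (3/pi) - (-3/(2*pi)) = 9/(2*pi).
Summing the pieces and multiplying by (1/3) gives b_4 = 3/(4*pi).

3/(4*pi)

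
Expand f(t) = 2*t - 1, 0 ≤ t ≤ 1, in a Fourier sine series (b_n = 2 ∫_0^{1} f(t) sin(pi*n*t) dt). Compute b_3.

b_3 = 2 ∫_0^{1} (2*t - 1) sin(3*pi*t) dt.
Integrating by parts (boundary term plus one more integral), an antiderivative of (2*t - 1) sin(3*pi*t) is -2*t*cos(3*pi*t)/(3*pi) + 2*sin(3*pi*t)/(9*pi**2) + cos(3*pi*t)/(3*pi); evaluating from 0 to 1: ∫_{0}^{1} (2*t - 1) sin(3*pi*t) dt = (1/(3*pi)) - (1/(3*pi)) = 0.
Hence b_3 = 2·(0) = 0.

0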